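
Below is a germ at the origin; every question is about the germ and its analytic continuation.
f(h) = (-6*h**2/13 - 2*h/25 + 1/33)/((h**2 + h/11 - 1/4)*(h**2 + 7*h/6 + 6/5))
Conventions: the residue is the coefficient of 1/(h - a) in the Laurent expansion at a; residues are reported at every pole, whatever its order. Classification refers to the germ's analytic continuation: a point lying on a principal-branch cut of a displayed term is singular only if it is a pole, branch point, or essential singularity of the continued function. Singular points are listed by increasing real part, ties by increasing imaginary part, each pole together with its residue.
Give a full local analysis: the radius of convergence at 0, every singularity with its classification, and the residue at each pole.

Denominator factor (h**2 + h/11 - 1/4): discriminant 122/121, real irrational roots -1/22 + (1/22)*sqrt(122) and -1/22 - (1/22)*sqrt(122); poles of order 1, moduli -1/22 + (1/22)*sqrt(122) and 1/22 + (1/22)*sqrt(122).
Denominator factor (h**2 + 7*h/6 + 6/5): discriminant -619/180, complex-conjugate roots (-7/12) + ((1/60)*sqrt(3095))*i and (-7/12) - ((1/60)*sqrt(3095))*i; poles of order 1, moduli (1/5)*sqrt(30) and (1/5)*sqrt(30).
The radius of convergence is the smallest modulus among the singular points: -1/22 + (1/22)*sqrt(122).
The factor h**2 + 7*h/6 + 6/5 splits as (h - a)(h - a') with a = (-7/12) - ((1/60)*sqrt(3095))*i, a' = (-7/12) + ((1/60)*sqrt(3095))*i. At the order-1 pole a set g(h) = (h - a)*f(h) = [(-6*h**2/13 - 2*h/25 + 1/33)/(h**2 + h/11 - 1/4)] / (h - a').
Simple pole: residue = g(a) at a = (-7/12) - ((1/60)*sqrt(3095))*i, which is (-257419/23661755) - ((11628527/2929325269)*sqrt(3095))*i.
The factor h**2 + 7*h/6 + 6/5 splits as (h - a)(h - a') with a = (-7/12) + ((1/60)*sqrt(3095))*i, a' = (-7/12) - ((1/60)*sqrt(3095))*i. At the order-1 pole a set g(h) = (h - a)*f(h) = [(-6*h**2/13 - 2*h/25 + 1/33)/(h**2 + h/11 - 1/4)] / (h - a').
Simple pole: residue = g(a) at a = (-7/12) + ((1/60)*sqrt(3095))*i, which is (-257419/23661755) + ((11628527/2929325269)*sqrt(3095))*i.
The factor h**2 + h/11 - 1/4 splits as (h - a)(h - a') with a = -1/22 - (1/22)*sqrt(122), a' = -1/22 + (1/22)*sqrt(122). At the order-1 pole a set g(h) = (h - a)*f(h) = [(-6*h**2/13 - 2*h/25 + 1/33)/(h**2 + 7*h/6 + 6/5)] / (h - a').
Simple pole: residue = g(a) at a = -1/22 - (1/22)*sqrt(122), which is 257419/23661755 + (8290102/1443367055)*sqrt(122).
The factor h**2 + h/11 - 1/4 splits as (h - a)(h - a') with a = -1/22 + (1/22)*sqrt(122), a' = -1/22 - (1/22)*sqrt(122). At the order-1 pole a set g(h) = (h - a)*f(h) = [(-6*h**2/13 - 2*h/25 + 1/33)/(h**2 + 7*h/6 + 6/5)] / (h - a').
Simple pole: residue = g(a) at a = -1/22 + (1/22)*sqrt(122), which is 257419/23661755 - (8290102/1443367055)*sqrt(122).
List the singular points by increasing real part (a conjugate pair: the negative imaginary part first).

Radius of convergence at 0: -1/22 + (1/22)*sqrt(122).
At (-7/12) - ((1/60)*sqrt(3095))*i: a pole of order 1; residue (-257419/23661755) - ((11628527/2929325269)*sqrt(3095))*i.
At (-7/12) + ((1/60)*sqrt(3095))*i: a pole of order 1; residue (-257419/23661755) + ((11628527/2929325269)*sqrt(3095))*i.
At -1/22 - (1/22)*sqrt(122): a pole of order 1; residue 257419/23661755 + (8290102/1443367055)*sqrt(122).
At -1/22 + (1/22)*sqrt(122): a pole of order 1; residue 257419/23661755 - (8290102/1443367055)*sqrt(122).


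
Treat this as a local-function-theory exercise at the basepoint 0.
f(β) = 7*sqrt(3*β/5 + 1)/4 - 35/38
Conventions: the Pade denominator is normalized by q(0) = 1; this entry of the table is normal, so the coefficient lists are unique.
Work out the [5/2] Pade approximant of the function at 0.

Taylor coefficients needed (expand at 0): a_0 = 63/76, a_1 = 21/40, a_2 = -63/800, a_3 = 189/8000, a_4 = -567/64000, a_5 = 11907/3200000, a_6 = -107163/64000000, a_7 = 505197/640000000.
Write the denominator as Q(β) = 1 + q1*β + q2*β^2. Requiring Q*f - P = O(β^8) with deg P <= 5 kills the coefficients of β^6..β^7 in Q*f:
  β^6: a_6 + q1*a_5 + q2*a_4 = 0, i.e. -107163/64000000 + (11907/3200000)*q1 + (-567/64000)*q2 = 0.
  β^7: a_7 + q1*a_6 + q2*a_5 = 0, i.e. 505197/640000000 + (-107163/64000000)*q1 + (11907/3200000)*q2 = 0.
Solving this linear system: q1 = 27/35, q2 = 27/200.
The numerator is Q*f truncated at degree 5: P0 = a_0 = 63/76; P1 = a_1 + q1*a_0 = 177/152; P2 = a_2 + q1*a_1 + q2*a_0 = 333/760; P3 = a_3 + q1*a_2 + q2*a_1 = 27/800; P4 = a_4 + q1*a_3 + q2*a_2 = -81/64000; P5 = a_5 + q1*a_4 + q2*a_3 = 243/3200000.

The Pade approximant has numerator coefficients [63/76, 177/152, 333/760, 27/800, -81/64000, 243/3200000]; denominator coefficients [1, 27/35, 27/200].


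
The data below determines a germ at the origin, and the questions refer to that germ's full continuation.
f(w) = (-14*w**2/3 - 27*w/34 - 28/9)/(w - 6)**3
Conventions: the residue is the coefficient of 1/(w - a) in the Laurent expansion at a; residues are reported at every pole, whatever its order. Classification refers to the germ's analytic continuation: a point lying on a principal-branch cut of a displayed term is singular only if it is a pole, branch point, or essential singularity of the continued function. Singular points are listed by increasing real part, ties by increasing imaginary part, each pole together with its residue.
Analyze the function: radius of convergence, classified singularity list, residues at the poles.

Radius of convergence at 0: 6.
At 6: a pole of order 3; residue -14/3.

Denominator factor (w - 6)^3: pole of order 3 at 6, modulus 6.
The radius of convergence is the smallest modulus among the singular points: 6.
At the order-3 pole 6 set g(w) = (w - (6))^3*f(w) = -14*w**2/3 - 27*w/34 - 28/9.
Order-3 pole: residue = g''(a)/2; g''(6) = -28/3, so the residue is -14/3.


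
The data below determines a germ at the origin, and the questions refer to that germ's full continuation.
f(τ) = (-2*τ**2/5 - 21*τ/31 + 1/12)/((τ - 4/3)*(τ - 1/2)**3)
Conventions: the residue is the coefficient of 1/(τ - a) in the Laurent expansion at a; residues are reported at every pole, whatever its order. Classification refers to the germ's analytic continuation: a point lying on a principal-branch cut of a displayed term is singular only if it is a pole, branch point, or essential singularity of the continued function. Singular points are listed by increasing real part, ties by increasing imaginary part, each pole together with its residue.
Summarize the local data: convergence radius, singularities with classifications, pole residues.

Radius of convergence at 0: 1/2.
At 1/2: a pole of order 3; residue 51258/19375.
At 4/3: a pole of order 1; residue -51258/19375.

Denominator factor (τ - 4/3): pole of order 1 at 4/3, modulus 4/3.
Denominator factor (τ - 1/2)^3: pole of order 3 at 1/2, modulus 1/2.
The radius of convergence is the smallest modulus among the singular points: 1/2.
At the order-3 pole 1/2 set g(τ) = (τ - (1/2))^3*f(τ) = (-2*τ**2/5 - 21*τ/31 + 1/12)/(τ - 4/3).
Order-3 pole: residue = g''(a)/2; g''(1/2) = 102516/19375, so the residue is 51258/19375.
At the order-1 pole 4/3 set g(τ) = (τ - (4/3))*f(τ) = (-2*τ**2/5 - 21*τ/31 + 1/12)/(τ - 1/2)**3.
Simple pole: residue = g(a) at a = 4/3, which is -51258/19375.
List the singular points by increasing real part (a conjugate pair: the negative imaginary part first).


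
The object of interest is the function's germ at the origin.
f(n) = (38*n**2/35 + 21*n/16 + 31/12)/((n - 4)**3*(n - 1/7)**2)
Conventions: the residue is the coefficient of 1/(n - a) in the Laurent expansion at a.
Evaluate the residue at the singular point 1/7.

The residue is -1405831/21257640.

At the order-2 pole 1/7 set g(n) = (n - (1/7))^2*f(n) = (38*n**2/35 + 21*n/16 + 31/12)/(n - 4)**3.
Order-2 pole: residue = g'(a); g'(1/7) = -1405831/21257640, so the residue is -1405831/21257640.


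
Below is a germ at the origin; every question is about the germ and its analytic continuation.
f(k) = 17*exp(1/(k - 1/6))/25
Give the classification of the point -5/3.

There is no denominator, hence no pole anywhere.
The essential point of exp(1/(k - (1/6))) is 1/6, not -5/3.
So the germ continues analytically to -5/3.

The point is a regular point.


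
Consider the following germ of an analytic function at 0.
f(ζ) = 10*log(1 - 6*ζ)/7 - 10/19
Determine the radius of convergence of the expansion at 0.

The radius of convergence is 1/6.

Branch term (10/7)*log(1 - ζ/(1/6)): its argument vanishes at ζ = 1/6, a logarithmic branch point, modulus 1/6.
The radius of convergence is the smallest modulus among the singular points: 1/6.


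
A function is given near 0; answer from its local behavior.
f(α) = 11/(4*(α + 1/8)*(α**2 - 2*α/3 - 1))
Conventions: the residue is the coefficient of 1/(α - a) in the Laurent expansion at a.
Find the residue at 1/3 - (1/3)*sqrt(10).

The residue is 264/173 + (363/1730)*sqrt(10).

The factor α**2 - 2*α/3 - 1 splits as (α - a)(α - a') with a = 1/3 - (1/3)*sqrt(10), a' = 1/3 + (1/3)*sqrt(10). At the order-1 pole a set g(α) = (α - a)*f(α) = [11/(4*(α + 1/8))] / (α - a').
Simple pole: residue = g(a) at a = 1/3 - (1/3)*sqrt(10), which is 264/173 + (363/1730)*sqrt(10).


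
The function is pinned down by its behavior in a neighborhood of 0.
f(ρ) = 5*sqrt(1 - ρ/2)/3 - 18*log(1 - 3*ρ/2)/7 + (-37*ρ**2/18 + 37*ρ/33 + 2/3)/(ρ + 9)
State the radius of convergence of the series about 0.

Denominator factor (ρ + 9): pole of order 1 at -9, modulus 9.
Branch term (-18/7)*log(1 - ρ/(2/3)): its argument vanishes at ρ = 2/3, a logarithmic branch point, modulus 2/3.
Branch term (5/3)*sqrt(1 - ρ/(2)): its argument vanishes at ρ = 2, a square-root branch point, modulus 2.
The radius of convergence is the smallest modulus among the singular points: 2/3.

The radius of convergence is 2/3.


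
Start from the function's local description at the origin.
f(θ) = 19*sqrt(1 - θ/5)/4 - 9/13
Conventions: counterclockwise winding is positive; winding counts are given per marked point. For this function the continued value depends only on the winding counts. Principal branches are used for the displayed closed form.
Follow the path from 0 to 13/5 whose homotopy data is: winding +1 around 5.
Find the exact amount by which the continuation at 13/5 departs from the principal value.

Continued minus principal equals -(19/5)*sqrt(3).

The rational part is single-valued and drops out of the difference; each branch term changes only by its own monodromy.
(19/4)*sqrt(1 - θ/(5)): winding +1 is odd, the square root flips sign, contributing -2*(19/4)*sqrt(1 - (13/5)/(5)) = -2*(19/4)*sqrt(12/25) = -(19/5)*sqrt(3).
Summing the contributions at θ = 13/5 gives -(19/5)*sqrt(3).


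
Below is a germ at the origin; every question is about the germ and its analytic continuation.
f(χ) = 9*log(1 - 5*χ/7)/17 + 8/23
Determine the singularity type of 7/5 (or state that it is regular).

The term (9/17)*log(1 - χ/(7/5)) has argument 1 - 7/5/(7/5) = 0 at 7/5: a logarithmic (infinitely-sheeted) branch point; the remaining terms are analytic or single-valued there.

The point is a logarithmic branch point.


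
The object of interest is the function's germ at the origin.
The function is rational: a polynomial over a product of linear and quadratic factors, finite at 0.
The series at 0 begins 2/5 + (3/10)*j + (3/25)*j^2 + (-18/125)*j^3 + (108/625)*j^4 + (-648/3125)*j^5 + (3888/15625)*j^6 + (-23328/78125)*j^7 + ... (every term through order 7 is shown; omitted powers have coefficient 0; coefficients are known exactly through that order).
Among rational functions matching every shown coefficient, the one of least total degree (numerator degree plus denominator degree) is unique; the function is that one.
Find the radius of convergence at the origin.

The radius of convergence is 5/6.

No rational of total degree below 3 reproduces all 8 coefficients; solving the [2/1] Pade equations on them gives f(j) = (2*j**2/5 + 13*j/20 + 1/3)/(j + 5/6), whose expansion matches every shown term.
Denominator factor (j + 5/6): pole of order 1 at -5/6, modulus 5/6.
The radius of convergence is the smallest modulus among the singular points: 5/6.


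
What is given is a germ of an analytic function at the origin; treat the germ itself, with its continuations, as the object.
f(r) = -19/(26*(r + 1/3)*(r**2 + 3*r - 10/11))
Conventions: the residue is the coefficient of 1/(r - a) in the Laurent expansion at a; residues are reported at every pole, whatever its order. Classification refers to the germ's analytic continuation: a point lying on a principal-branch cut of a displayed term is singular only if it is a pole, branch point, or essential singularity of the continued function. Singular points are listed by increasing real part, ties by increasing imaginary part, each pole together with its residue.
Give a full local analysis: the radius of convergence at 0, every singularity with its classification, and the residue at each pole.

Radius of convergence at 0: -3/2 + (1/22)*sqrt(1529).
At -3/2 - (1/22)*sqrt(1529): a pole of order 1; residue -1881/9256 + (4389/1286584)*sqrt(1529).
At -1/3: a pole of order 1; residue 1881/4628.
At -3/2 + (1/22)*sqrt(1529): a pole of order 1; residue -1881/9256 - (4389/1286584)*sqrt(1529).

Denominator factor (r**2 + 3*r - 10/11): discriminant 139/11, real irrational roots -3/2 + (1/22)*sqrt(1529) and -3/2 - (1/22)*sqrt(1529); poles of order 1, moduli -3/2 + (1/22)*sqrt(1529) and 3/2 + (1/22)*sqrt(1529).
Denominator factor (r + 1/3): pole of order 1 at -1/3, modulus 1/3.
The radius of convergence is the smallest modulus among the singular points: -3/2 + (1/22)*sqrt(1529).
The factor r**2 + 3*r - 10/11 splits as (r - a)(r - a') with a = -3/2 - (1/22)*sqrt(1529), a' = -3/2 + (1/22)*sqrt(1529). At the order-1 pole a set g(r) = (r - a)*f(r) = [-19/(26*(r + 1/3))] / (r - a').
Simple pole: residue = g(a) at a = -3/2 - (1/22)*sqrt(1529), which is -1881/9256 + (4389/1286584)*sqrt(1529).
At the order-1 pole -1/3 set g(r) = (r - (-1/3))*f(r) = -19/(26*(r**2 + 3*r - 10/11)).
Simple pole: residue = g(a) at a = -1/3, which is 1881/4628.
The factor r**2 + 3*r - 10/11 splits as (r - a)(r - a') with a = -3/2 + (1/22)*sqrt(1529), a' = -3/2 - (1/22)*sqrt(1529). At the order-1 pole a set g(r) = (r - a)*f(r) = [-19/(26*(r + 1/3))] / (r - a').
Simple pole: residue = g(a) at a = -3/2 + (1/22)*sqrt(1529), which is -1881/9256 - (4389/1286584)*sqrt(1529).
List the singular points by increasing real part (a conjugate pair: the negative imaginary part first).


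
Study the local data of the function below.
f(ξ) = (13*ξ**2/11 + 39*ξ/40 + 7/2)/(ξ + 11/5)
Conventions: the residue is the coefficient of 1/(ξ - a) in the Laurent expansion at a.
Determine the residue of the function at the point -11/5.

The residue is 283/40.

At the order-1 pole -11/5 set g(ξ) = (ξ - (-11/5))*f(ξ) = 13*ξ**2/11 + 39*ξ/40 + 7/2.
Simple pole: residue = g(a) at a = -11/5, which is 283/40.


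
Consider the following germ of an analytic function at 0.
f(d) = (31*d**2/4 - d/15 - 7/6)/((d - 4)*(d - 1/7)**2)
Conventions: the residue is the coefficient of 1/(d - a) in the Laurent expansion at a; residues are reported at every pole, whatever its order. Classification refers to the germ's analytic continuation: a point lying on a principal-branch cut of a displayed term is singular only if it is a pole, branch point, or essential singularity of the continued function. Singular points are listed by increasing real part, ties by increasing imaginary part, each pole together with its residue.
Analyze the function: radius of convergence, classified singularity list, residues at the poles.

Radius of convergence at 0: 1/7.
At 1/7: a pole of order 2; residue -21361/43740.
At 4: a pole of order 1; residue 180173/21870.

Denominator factor (d - 4): pole of order 1 at 4, modulus 4.
Denominator factor (d - 1/7)^2: pole of order 2 at 1/7, modulus 1/7.
The radius of convergence is the smallest modulus among the singular points: 1/7.
At the order-2 pole 1/7 set g(d) = (d - (1/7))^2*f(d) = (31*d**2/4 - d/15 - 7/6)/(d - 4).
Order-2 pole: residue = g'(a); g'(1/7) = -21361/43740, so the residue is -21361/43740.
At the order-1 pole 4 set g(d) = (d - (4))*f(d) = (31*d**2/4 - d/15 - 7/6)/(d - 1/7)**2.
Simple pole: residue = g(a) at a = 4, which is 180173/21870.
List the singular points by increasing real part (a conjugate pair: the negative imaginary part first).


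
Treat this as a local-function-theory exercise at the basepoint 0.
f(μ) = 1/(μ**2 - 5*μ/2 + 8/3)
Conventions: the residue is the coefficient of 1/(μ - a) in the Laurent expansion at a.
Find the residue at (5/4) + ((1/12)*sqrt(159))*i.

The factor μ**2 - 5*μ/2 + 8/3 splits as (μ - a)(μ - a') with a = (5/4) + ((1/12)*sqrt(159))*i, a' = (5/4) - ((1/12)*sqrt(159))*i. At the order-1 pole a set g(μ) = (μ - a)*f(μ) = [1] / (μ - a').
Simple pole: residue = g(a) at a = (5/4) + ((1/12)*sqrt(159))*i, which is -((2/53)*sqrt(159))*i.

The residue is -((2/53)*sqrt(159))*i.


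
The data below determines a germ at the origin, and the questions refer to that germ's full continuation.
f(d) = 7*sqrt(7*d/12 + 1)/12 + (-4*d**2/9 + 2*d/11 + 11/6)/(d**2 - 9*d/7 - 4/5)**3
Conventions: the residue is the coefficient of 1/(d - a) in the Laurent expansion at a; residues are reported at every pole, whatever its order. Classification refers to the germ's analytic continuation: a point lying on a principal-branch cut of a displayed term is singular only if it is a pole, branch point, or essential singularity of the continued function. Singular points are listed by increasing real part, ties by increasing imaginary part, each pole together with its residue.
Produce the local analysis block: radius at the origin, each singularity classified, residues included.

Radius of convergence at 0: -9/14 + (1/70)*sqrt(5945).
At -12/7: an algebraic (square-root) branch point.
At 9/14 - (1/70)*sqrt(5945): a pole of order 3; residue -(16750405/5738293539)*sqrt(5945).
At 9/14 + (1/70)*sqrt(5945): a pole of order 3; residue (16750405/5738293539)*sqrt(5945).


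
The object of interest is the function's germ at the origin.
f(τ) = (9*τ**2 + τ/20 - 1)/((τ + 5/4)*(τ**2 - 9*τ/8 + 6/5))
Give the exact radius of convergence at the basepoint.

Denominator factor (τ + 5/4): pole of order 1 at -5/4, modulus 5/4.
Denominator factor (τ**2 - 9*τ/8 + 6/5): discriminant -1131/320, complex-conjugate roots (9/16) + ((1/80)*sqrt(5655))*i and (9/16) - ((1/80)*sqrt(5655))*i; poles of order 1, moduli (1/5)*sqrt(30) and (1/5)*sqrt(30).
The radius of convergence is the smallest modulus among the singular points: (1/5)*sqrt(30).

The radius of convergence is (1/5)*sqrt(30).


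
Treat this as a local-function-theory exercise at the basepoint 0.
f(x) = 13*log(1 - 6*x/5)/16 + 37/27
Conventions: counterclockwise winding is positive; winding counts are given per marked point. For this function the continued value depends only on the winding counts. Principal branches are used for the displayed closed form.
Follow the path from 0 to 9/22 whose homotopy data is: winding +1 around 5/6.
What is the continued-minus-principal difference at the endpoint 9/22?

The rational part is single-valued and drops out of the difference; each branch term changes only by its own monodromy.
(13/16)*log(1 - x/(5/6)): each positive loop around 5/6 adds 2*pi*i to the log, so winding +1 contributes (13/16)*(1)*2*pi*i = (13/8)*pi*i.
Summing the contributions at x = 9/22 gives (13/8)*pi*i.

Continued minus principal equals (13/8)*pi*i.


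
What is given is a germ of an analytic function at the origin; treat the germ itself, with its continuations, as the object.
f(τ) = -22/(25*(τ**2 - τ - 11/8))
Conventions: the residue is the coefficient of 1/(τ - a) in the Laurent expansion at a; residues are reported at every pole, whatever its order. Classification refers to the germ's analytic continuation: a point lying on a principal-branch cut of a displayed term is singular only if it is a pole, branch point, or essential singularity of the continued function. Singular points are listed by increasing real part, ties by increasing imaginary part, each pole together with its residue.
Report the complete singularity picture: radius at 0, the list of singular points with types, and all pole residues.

Radius of convergence at 0: -1/2 + (1/4)*sqrt(26).
At 1/2 - (1/4)*sqrt(26): a pole of order 1; residue (22/325)*sqrt(26).
At 1/2 + (1/4)*sqrt(26): a pole of order 1; residue -(22/325)*sqrt(26).

Denominator factor (τ**2 - τ - 11/8): discriminant 13/2, real irrational roots 1/2 + (1/4)*sqrt(26) and 1/2 - (1/4)*sqrt(26); poles of order 1, moduli 1/2 + (1/4)*sqrt(26) and -1/2 + (1/4)*sqrt(26).
The radius of convergence is the smallest modulus among the singular points: -1/2 + (1/4)*sqrt(26).
The factor τ**2 - τ - 11/8 splits as (τ - a)(τ - a') with a = 1/2 - (1/4)*sqrt(26), a' = 1/2 + (1/4)*sqrt(26). At the order-1 pole a set g(τ) = (τ - a)*f(τ) = [-22/25] / (τ - a').
Simple pole: residue = g(a) at a = 1/2 - (1/4)*sqrt(26), which is (22/325)*sqrt(26).
The factor τ**2 - τ - 11/8 splits as (τ - a)(τ - a') with a = 1/2 + (1/4)*sqrt(26), a' = 1/2 - (1/4)*sqrt(26). At the order-1 pole a set g(τ) = (τ - a)*f(τ) = [-22/25] / (τ - a').
Simple pole: residue = g(a) at a = 1/2 + (1/4)*sqrt(26), which is -(22/325)*sqrt(26).
List the singular points by increasing real part (a conjugate pair: the negative imaginary part first).


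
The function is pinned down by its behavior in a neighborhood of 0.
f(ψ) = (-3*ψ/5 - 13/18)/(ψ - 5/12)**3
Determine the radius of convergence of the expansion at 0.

The radius of convergence is 5/12.

Denominator factor (ψ - 5/12)^3: pole of order 3 at 5/12, modulus 5/12.
The radius of convergence is the smallest modulus among the singular points: 5/12.


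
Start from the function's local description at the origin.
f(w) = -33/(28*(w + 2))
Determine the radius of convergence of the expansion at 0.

The radius of convergence is 2.

Denominator factor (w + 2): pole of order 1 at -2, modulus 2.
The radius of convergence is the smallest modulus among the singular points: 2.


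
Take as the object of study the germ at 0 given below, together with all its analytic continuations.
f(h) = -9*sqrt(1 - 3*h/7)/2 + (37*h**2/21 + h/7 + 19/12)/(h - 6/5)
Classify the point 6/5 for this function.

The point is a pole of order 1.

The denominator factor h - 6/5 vanishes at 6/5 and appears to the power 1; the numerator there equals 9013/2100, nonzero, and no other factor vanishes.
The branch terms are analytic at this point.
Hence a pole whose order is the multiplicity, 1.


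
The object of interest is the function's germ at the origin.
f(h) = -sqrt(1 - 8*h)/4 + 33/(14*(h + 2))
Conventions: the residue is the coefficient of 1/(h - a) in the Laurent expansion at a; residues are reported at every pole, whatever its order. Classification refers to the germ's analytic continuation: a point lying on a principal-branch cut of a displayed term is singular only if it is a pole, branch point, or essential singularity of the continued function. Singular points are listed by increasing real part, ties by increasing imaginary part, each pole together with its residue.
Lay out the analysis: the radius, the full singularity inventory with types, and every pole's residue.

Denominator factor (h + 2): pole of order 1 at -2, modulus 2.
Branch term (-1/4)*sqrt(1 - h/(1/8)): its argument vanishes at h = 1/8, a square-root branch point, modulus 1/8.
The radius of convergence is the smallest modulus among the singular points: 1/8.
The branch term is analytic at -2 and contributes nothing to the residue; only the rational part matters.
At the order-1 pole -2 set g(h) = (h - (-2))*(rational part) = 33/14.
Simple pole: residue = g(a) at a = -2, which is 33/14.
List the singular points by increasing real part (a conjugate pair: the negative imaginary part first).

Radius of convergence at 0: 1/8.
At -2: a pole of order 1; residue 33/14.
At 1/8: an algebraic (square-root) branch point.


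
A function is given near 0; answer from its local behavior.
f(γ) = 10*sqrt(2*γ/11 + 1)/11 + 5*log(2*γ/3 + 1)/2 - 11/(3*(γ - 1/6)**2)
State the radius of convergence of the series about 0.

Denominator factor (γ - 1/6)^2: pole of order 2 at 1/6, modulus 1/6.
Branch term (10/11)*sqrt(1 - γ/(-11/2)): its argument vanishes at γ = -11/2, a square-root branch point, modulus 11/2.
Branch term (5/2)*log(1 - γ/(-3/2)): its argument vanishes at γ = -3/2, a logarithmic branch point, modulus 3/2.
The radius of convergence is the smallest modulus among the singular points: 1/6.

The radius of convergence is 1/6.


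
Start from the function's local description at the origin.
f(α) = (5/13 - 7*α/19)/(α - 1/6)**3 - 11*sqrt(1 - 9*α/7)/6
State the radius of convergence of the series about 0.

The radius of convergence is 1/6.

Denominator factor (α - 1/6)^3: pole of order 3 at 1/6, modulus 1/6.
Branch term (-11/6)*sqrt(1 - α/(7/9)): its argument vanishes at α = 7/9, a square-root branch point, modulus 7/9.
The radius of convergence is the smallest modulus among the singular points: 1/6.


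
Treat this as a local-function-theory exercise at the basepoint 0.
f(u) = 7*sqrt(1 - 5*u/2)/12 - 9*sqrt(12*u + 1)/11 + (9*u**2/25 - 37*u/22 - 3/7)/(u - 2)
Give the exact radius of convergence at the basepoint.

Denominator factor (u - 2): pole of order 1 at 2, modulus 2.
Branch term (7/12)*sqrt(1 - u/(2/5)): its argument vanishes at u = 2/5, a square-root branch point, modulus 2/5.
Branch term (-9/11)*sqrt(1 - u/(-1/12)): its argument vanishes at u = -1/12, a square-root branch point, modulus 1/12.
The radius of convergence is the smallest modulus among the singular points: 1/12.

The radius of convergence is 1/12.


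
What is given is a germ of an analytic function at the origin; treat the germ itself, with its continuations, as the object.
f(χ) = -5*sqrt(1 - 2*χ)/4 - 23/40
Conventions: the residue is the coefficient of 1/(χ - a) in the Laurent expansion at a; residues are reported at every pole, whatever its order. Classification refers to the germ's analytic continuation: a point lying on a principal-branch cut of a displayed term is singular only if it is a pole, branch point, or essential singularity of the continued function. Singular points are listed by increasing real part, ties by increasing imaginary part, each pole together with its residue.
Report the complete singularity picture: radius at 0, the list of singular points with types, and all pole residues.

Radius of convergence at 0: 1/2.
At 1/2: an algebraic (square-root) branch point.

Branch term (-5/4)*sqrt(1 - χ/(1/2)): its argument vanishes at χ = 1/2, a square-root branch point, modulus 1/2.
The radius of convergence is the smallest modulus among the singular points: 1/2.


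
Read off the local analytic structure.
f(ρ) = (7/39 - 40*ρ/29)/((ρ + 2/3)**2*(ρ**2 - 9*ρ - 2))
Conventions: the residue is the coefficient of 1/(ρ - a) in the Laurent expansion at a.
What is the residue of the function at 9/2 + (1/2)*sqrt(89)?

The factor ρ**2 - 9*ρ - 2 splits as (ρ - a)(ρ - a') with a = 9/2 + (1/2)*sqrt(89), a' = 9/2 - (1/2)*sqrt(89). At the order-1 pole a set g(ρ) = (ρ - a)*f(ρ) = [(7/39 - 40*ρ/29)/(ρ + 2/3)**2] / (ρ - a').
Simple pole: residue = g(a) at a = 9/2 + (1/2)*sqrt(89), which is -159597/1206400 + (46581/3702400)*sqrt(89).

The residue is -159597/1206400 + (46581/3702400)*sqrt(89).


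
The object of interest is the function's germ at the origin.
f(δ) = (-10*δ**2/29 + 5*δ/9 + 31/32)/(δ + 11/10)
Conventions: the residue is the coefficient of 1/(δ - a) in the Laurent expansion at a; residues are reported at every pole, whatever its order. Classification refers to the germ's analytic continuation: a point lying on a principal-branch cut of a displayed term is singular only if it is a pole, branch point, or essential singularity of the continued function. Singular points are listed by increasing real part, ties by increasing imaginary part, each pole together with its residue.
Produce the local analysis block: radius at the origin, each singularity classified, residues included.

Radius of convergence at 0: 11/10.
At -11/10: a pole of order 1; residue -2489/41760.

Denominator factor (δ + 11/10): pole of order 1 at -11/10, modulus 11/10.
The radius of convergence is the smallest modulus among the singular points: 11/10.
At the order-1 pole -11/10 set g(δ) = (δ - (-11/10))*f(δ) = -10*δ**2/29 + 5*δ/9 + 31/32.
Simple pole: residue = g(a) at a = -11/10, which is -2489/41760.


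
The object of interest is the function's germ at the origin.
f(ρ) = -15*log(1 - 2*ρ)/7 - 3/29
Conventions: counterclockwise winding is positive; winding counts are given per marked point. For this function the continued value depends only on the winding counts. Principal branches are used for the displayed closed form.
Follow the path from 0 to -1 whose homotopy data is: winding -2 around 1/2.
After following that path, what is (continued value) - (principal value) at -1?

Continued minus principal equals (60/7)*pi*i.

The rational part is single-valued and drops out of the difference; each branch term changes only by its own monodromy.
(-15/7)*log(1 - ρ/(1/2)): each positive loop around 1/2 adds 2*pi*i to the log, so winding -2 contributes (-15/7)*(-2)*2*pi*i = (60/7)*pi*i.
Summing the contributions at ρ = -1 gives (60/7)*pi*i.


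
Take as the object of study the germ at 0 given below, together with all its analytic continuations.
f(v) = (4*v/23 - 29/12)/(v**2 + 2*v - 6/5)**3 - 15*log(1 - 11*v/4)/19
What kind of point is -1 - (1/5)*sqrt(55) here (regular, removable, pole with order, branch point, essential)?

The denominator factor v**2 + 2*v - 6/5 vanishes at -1 - (1/5)*sqrt(55) and appears to the power 3; the numerator there equals -715/276 - (4/115)*sqrt(55), nonzero, and no other factor vanishes.
The branch terms are analytic at this point.
Hence a pole whose order is the multiplicity, 3.

The point is a pole of order 3.


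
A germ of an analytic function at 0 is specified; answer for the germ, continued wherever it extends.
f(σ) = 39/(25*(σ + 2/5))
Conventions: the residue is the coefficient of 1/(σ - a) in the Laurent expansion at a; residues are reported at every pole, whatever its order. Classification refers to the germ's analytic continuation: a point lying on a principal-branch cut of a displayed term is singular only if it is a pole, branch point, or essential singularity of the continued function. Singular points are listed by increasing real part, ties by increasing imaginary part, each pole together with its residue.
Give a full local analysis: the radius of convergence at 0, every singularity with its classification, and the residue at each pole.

Radius of convergence at 0: 2/5.
At -2/5: a pole of order 1; residue 39/25.

Denominator factor (σ + 2/5): pole of order 1 at -2/5, modulus 2/5.
The radius of convergence is the smallest modulus among the singular points: 2/5.
At the order-1 pole -2/5 set g(σ) = (σ - (-2/5))*f(σ) = 39/25.
Simple pole: residue = g(a) at a = -2/5, which is 39/25.


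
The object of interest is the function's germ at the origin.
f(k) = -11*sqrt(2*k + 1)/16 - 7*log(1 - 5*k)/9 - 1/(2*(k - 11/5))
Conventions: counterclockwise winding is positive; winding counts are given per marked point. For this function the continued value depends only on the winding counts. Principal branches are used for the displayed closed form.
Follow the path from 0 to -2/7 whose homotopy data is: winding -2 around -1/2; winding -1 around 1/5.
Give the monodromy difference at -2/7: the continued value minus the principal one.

Continued minus principal equals (14/9)*pi*i.

The rational part is single-valued and drops out of the difference; each branch term changes only by its own monodromy.
(-11/16)*sqrt(1 - k/(-1/2)): winding -2 is even, the square root returns to the same sheet, contribution 0.
(-7/9)*log(1 - k/(1/5)): each positive loop around 1/5 adds 2*pi*i to the log, so winding -1 contributes (-7/9)*(-1)*2*pi*i = (14/9)*pi*i.
Summing the contributions at k = -2/7 gives (14/9)*pi*i.


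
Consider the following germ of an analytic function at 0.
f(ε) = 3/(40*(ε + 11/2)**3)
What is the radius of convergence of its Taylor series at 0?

The radius of convergence is 11/2.

Denominator factor (ε + 11/2)^3: pole of order 3 at -11/2, modulus 11/2.
The radius of convergence is the smallest modulus among the singular points: 11/2.


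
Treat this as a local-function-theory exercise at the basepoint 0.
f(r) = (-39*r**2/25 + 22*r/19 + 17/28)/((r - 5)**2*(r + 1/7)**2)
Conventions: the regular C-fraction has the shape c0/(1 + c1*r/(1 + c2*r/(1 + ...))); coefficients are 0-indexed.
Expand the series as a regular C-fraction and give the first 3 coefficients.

The regular C-fraction coefficients are [119/100, 18884/1615, -30920089/15248830].

Taylor coefficients (expand at 0): a_0 = 119/100, a_1 = -33047/2375, a_2 = 3194051/23750.
c0 = a_0 = 119/100. Peel one level at a time: if S = 1 + c*r/S' with S'(0) = 1, then c is the r-coefficient of S and S' = c*r/(S - 1).
S_1 = c0/f = 1 + (18884/1615)*r + (61840178/2608225)*r^2 + ...; c1 = 18884/1615.
S_2 = c1*r/(S_1 - 1) = 1 + (-30920089/15248830)*r + ...; c2 = -30920089/15248830.


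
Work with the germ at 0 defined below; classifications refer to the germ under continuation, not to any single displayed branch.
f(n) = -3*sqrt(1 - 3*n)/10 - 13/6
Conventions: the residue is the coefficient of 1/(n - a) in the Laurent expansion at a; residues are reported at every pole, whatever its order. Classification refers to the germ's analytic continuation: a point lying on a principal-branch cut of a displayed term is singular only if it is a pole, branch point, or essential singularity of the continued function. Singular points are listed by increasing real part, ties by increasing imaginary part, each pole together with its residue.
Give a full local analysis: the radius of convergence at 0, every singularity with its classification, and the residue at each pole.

Branch term (-3/10)*sqrt(1 - n/(1/3)): its argument vanishes at n = 1/3, a square-root branch point, modulus 1/3.
The radius of convergence is the smallest modulus among the singular points: 1/3.

Radius of convergence at 0: 1/3.
At 1/3: an algebraic (square-root) branch point.


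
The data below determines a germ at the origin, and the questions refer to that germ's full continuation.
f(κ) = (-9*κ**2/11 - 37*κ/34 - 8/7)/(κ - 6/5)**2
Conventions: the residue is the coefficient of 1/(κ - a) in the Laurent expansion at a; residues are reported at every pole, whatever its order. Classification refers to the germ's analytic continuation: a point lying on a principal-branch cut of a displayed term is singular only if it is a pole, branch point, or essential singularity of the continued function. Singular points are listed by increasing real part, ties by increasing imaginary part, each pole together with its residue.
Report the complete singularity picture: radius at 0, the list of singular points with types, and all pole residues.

Denominator factor (κ - 6/5)^2: pole of order 2 at 6/5, modulus 6/5.
The radius of convergence is the smallest modulus among the singular points: 6/5.
At the order-2 pole 6/5 set g(κ) = (κ - (6/5))^2*f(κ) = -9*κ**2/11 - 37*κ/34 - 8/7.
Order-2 pole: residue = g'(a); g'(6/5) = -5707/1870, so the residue is -5707/1870.

Radius of convergence at 0: 6/5.
At 6/5: a pole of order 2; residue -5707/1870.


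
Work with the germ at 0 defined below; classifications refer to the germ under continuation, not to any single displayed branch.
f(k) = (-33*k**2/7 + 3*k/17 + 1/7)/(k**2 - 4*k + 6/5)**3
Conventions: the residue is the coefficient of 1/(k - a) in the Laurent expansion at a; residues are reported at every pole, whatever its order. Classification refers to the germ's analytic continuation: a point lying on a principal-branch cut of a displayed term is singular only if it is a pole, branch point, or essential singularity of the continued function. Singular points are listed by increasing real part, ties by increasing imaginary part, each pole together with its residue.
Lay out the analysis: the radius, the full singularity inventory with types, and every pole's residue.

Radius of convergence at 0: 2 - (1/5)*sqrt(70).
At 2 - (1/5)*sqrt(70): a pole of order 3; residue (124605/5224576)*sqrt(70).
At 2 + (1/5)*sqrt(70): a pole of order 3; residue -(124605/5224576)*sqrt(70).


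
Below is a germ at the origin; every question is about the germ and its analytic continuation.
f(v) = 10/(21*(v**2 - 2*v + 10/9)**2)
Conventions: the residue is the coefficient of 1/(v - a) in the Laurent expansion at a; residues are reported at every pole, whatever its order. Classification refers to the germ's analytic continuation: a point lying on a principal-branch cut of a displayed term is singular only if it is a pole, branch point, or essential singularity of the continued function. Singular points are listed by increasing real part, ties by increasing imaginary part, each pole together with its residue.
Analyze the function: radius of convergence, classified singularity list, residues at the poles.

Radius of convergence at 0: (1/3)*sqrt(10).
At (1) - (1/3)*i: a pole of order 2; residue (45/14)*i.
At (1) + (1/3)*i: a pole of order 2; residue -(45/14)*i.

Denominator factor (v**2 - 2*v + 10/9)^2: discriminant -4/9, complex-conjugate roots (1) + (1/3)*i and (1) - (1/3)*i; poles of order 2, moduli (1/3)*sqrt(10) and (1/3)*sqrt(10).
The radius of convergence is the smallest modulus among the singular points: (1/3)*sqrt(10).
The factor v**2 - 2*v + 10/9 splits as (v - a)(v - a') with a = (1) - (1/3)*i, a' = (1) + (1/3)*i. At the order-2 pole a set g(v) = (v - a)^2*f(v) = [10/21] / (v - a')^2.
Order-2 pole: residue = g'(a); g'((1) - (1/3)*i) = (45/14)*i, so the residue is (45/14)*i.
The factor v**2 - 2*v + 10/9 splits as (v - a)(v - a') with a = (1) + (1/3)*i, a' = (1) - (1/3)*i. At the order-2 pole a set g(v) = (v - a)^2*f(v) = [10/21] / (v - a')^2.
Order-2 pole: residue = g'(a); g'((1) + (1/3)*i) = -(45/14)*i, so the residue is -(45/14)*i.
List the singular points by increasing real part (a conjugate pair: the negative imaginary part first).


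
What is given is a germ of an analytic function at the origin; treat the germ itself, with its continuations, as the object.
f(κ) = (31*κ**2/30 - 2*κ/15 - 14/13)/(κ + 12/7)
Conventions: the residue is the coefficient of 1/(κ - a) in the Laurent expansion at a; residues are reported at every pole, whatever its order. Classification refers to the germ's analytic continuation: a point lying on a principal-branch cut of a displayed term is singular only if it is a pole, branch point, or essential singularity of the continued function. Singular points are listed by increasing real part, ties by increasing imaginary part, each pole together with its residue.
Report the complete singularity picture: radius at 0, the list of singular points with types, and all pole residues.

Denominator factor (κ + 12/7): pole of order 1 at -12/7, modulus 12/7.
The radius of convergence is the smallest modulus among the singular points: 12/7.
At the order-1 pole -12/7 set g(κ) = (κ - (-12/7))*f(κ) = 31*κ**2/30 - 2*κ/15 - 14/13.
Simple pole: residue = g(a) at a = -12/7, which is 1394/637.

Radius of convergence at 0: 12/7.
At -12/7: a pole of order 1; residue 1394/637.


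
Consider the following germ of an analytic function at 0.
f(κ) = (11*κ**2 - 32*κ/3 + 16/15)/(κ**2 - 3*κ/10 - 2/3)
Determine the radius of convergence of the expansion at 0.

Denominator factor (κ**2 - 3*κ/10 - 2/3): discriminant 827/300, real irrational roots 3/20 + (1/60)*sqrt(2481) and 3/20 - (1/60)*sqrt(2481); poles of order 1, moduli 3/20 + (1/60)*sqrt(2481) and -3/20 + (1/60)*sqrt(2481).
The radius of convergence is the smallest modulus among the singular points: -3/20 + (1/60)*sqrt(2481).

The radius of convergence is -3/20 + (1/60)*sqrt(2481).


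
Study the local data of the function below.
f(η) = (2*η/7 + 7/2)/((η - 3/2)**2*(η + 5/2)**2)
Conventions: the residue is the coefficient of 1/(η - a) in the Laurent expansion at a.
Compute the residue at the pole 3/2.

The residue is -47/448.

At the order-2 pole 3/2 set g(η) = (η - (3/2))^2*f(η) = (2*η/7 + 7/2)/(η + 5/2)**2.
Order-2 pole: residue = g'(a); g'(3/2) = -47/448, so the residue is -47/448.
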